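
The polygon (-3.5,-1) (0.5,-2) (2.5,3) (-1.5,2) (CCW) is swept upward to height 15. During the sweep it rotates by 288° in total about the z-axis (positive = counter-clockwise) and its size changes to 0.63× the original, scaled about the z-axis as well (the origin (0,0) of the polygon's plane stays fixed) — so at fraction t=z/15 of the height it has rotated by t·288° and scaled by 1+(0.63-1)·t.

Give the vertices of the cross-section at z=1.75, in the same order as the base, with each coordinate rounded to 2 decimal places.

t = z/height = 1.75/15 = 0.116667
s = 1 + (scale-1)·z/height = 1 + (0.63-1)·1.75/15 = 0.956833
θ = twist·z/height = 288°·1.75/15 = 33.6000° = 0.586431 rad
cos θ = 0.832921, sin θ = 0.553392 (intermediates below are computed at full precision and shown rounded to 5 d.p.)
v1: (-3.5,-1) → rotate → (-2.36183,-2.76979) → ×s → (-2.25988,-2.65023) → (-2.26,-2.65)
v2: (0.5,-2) → rotate → (1.52324,-1.38915) → ×s → (1.45749,-1.32918) → (1.46,-1.33)
v3: (2.5,3) → rotate → (0.42213,3.88224) → ×s → (0.40391,3.71466) → (0.40,3.71)
v4: (-1.5,2) → rotate → (-2.35616,0.83576) → ×s → (-2.25446,0.79968) → (-2.25,0.80)

Cross-section at z=1.75: (-2.26,-2.65) (1.46,-1.33) (0.40,3.71) (-2.25,0.80)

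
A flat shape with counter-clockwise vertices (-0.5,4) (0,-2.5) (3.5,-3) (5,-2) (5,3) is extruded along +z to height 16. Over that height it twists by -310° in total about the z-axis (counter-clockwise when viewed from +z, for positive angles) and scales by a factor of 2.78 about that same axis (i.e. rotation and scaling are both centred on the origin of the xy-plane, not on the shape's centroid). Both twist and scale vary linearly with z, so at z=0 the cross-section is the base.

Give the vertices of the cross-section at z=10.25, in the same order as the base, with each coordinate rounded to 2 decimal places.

t = z/height = 10.25/16 = 0.640625
s = 1 + (scale-1)·z/height = 1 + (2.78-1)·10.25/16 = 2.140313
θ = twist·z/height = -310°·10.25/16 = -198.5938° = -3.466115 rad
cos θ = -0.947803, sin θ = 0.318856 (intermediates below are computed at full precision and shown rounded to 5 d.p.)
v1: (-0.5,4) → rotate → (-0.80152,-3.95064) → ×s → (-1.71551,-8.45561) → (-1.72,-8.46)
v2: (0,-2.5) → rotate → (0.79714,2.36951) → ×s → (1.70613,5.07149) → (1.71,5.07)
v3: (3.5,-3) → rotate → (-2.36074,3.95941) → ×s → (-5.05273,8.47436) → (-5.05,8.47)
v4: (5,-2) → rotate → (-4.10130,3.48989) → ×s → (-8.77807,7.46945) → (-8.78,7.47)
v5: (5,3) → rotate → (-5.69558,-1.24913) → ×s → (-12.19033,-2.67353) → (-12.19,-2.67)

Cross-section at z=10.25: (-1.72,-8.46) (1.71,5.07) (-5.05,8.47) (-8.78,7.47) (-12.19,-2.67)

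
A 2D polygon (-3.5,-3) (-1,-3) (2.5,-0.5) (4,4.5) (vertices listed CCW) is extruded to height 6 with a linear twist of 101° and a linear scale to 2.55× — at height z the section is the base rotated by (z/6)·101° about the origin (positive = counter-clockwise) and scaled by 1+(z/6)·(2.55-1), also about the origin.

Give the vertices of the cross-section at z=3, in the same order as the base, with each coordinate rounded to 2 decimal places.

Cross-section at z=3: (0.16,-8.18) (2.98,-4.76) (3.51,2.86) (-1.65,10.56)

t = z/height = 3/6 = 0.5
s = 1 + (scale-1)·z/height = 1 + (2.55-1)·3/6 = 1.775000
θ = twist·z/height = 101°·3/6 = 50.5000° = 0.881391 rad
cos θ = 0.636078, sin θ = 0.771625 (intermediates below are computed at full precision and shown rounded to 5 d.p.)
v1: (-3.5,-3) → rotate → (0.08860,-4.60892) → ×s → (0.15726,-8.18083) → (0.16,-8.18)
v2: (-1,-3) → rotate → (1.67880,-2.67986) → ×s → (2.97986,-4.75675) → (2.98,-4.76)
v3: (2.5,-0.5) → rotate → (1.97601,1.61102) → ×s → (3.50741,2.85956) → (3.51,2.86)
v4: (4,4.5) → rotate → (-0.92800,5.94885) → ×s → (-1.64720,10.55921) → (-1.65,10.56)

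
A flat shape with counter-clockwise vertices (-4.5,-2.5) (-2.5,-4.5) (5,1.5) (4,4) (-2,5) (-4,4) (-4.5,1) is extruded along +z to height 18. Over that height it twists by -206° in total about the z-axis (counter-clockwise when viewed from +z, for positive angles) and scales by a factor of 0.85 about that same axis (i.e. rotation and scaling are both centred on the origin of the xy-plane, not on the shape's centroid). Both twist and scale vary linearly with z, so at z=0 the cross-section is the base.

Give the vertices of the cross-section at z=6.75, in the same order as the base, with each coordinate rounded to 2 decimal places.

Cross-section at z=6.75: (-3.24,3.62) (-4.66,1.36) (2.42,-4.29) (4.52,-2.85) (4.19,2.88) (2.85,4.52) (-0.02,4.35)

t = z/height = 6.75/18 = 0.375
s = 1 + (scale-1)·z/height = 1 + (0.85-1)·6.75/18 = 0.943750
θ = twist·z/height = -206°·6.75/18 = -77.2500° = -1.348267 rad
cos θ = 0.220697, sin θ = -0.975342 (intermediates below are computed at full precision and shown rounded to 5 d.p.)
v1: (-4.5,-2.5) → rotate → (-3.43149,3.83730) → ×s → (-3.23847,3.62145) → (-3.24,3.62)
v2: (-2.5,-4.5) → rotate → (-4.94078,1.44522) → ×s → (-4.66286,1.36392) → (-4.66,1.36)
v3: (5,1.5) → rotate → (2.56650,-4.54567) → ×s → (2.42213,-4.28997) → (2.42,-4.29)
v4: (4,4) → rotate → (4.78416,-3.01858) → ×s → (4.51505,-2.84878) → (4.52,-2.85)
v5: (-2,5) → rotate → (4.43532,3.05417) → ×s → (4.18583,2.88237) → (4.19,2.88)
v6: (-4,4) → rotate → (3.01858,4.78416) → ×s → (2.84878,4.51505) → (2.85,4.52)
v7: (-4.5,1) → rotate → (-0.01780,4.60974) → ×s → (-0.01680,4.35044) → (-0.02,4.35)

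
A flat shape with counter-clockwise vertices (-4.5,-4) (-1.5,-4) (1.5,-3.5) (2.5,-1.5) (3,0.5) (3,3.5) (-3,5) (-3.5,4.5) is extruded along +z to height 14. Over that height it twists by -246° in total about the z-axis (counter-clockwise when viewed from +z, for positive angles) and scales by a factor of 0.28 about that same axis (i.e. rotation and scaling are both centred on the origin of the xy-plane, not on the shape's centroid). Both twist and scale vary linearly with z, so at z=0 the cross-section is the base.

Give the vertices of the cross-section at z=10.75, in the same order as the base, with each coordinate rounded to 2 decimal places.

Cross-section at z=10.75: (2.26,1.46) (0.94,1.66) (-0.42,1.65) (-1.00,0.84) (-1.36,-0.01) (-1.57,-1.34) (0.98,-2.42) (1.24,-2.23)

t = z/height = 10.75/14 = 0.767857
s = 1 + (scale-1)·z/height = 1 + (0.28-1)·10.75/14 = 0.447143
θ = twist·z/height = -246°·10.75/14 = -188.8929° = -3.296802 rad
cos θ = -0.987979, sin θ = 0.154587 (intermediates below are computed at full precision and shown rounded to 5 d.p.)
v1: (-4.5,-4) → rotate → (5.06426,3.25627) → ×s → (2.26445,1.45602) → (2.26,1.46)
v2: (-1.5,-4) → rotate → (2.10032,3.72004) → ×s → (0.93914,1.66339) → (0.94,1.66)
v3: (1.5,-3.5) → rotate → (-0.94091,3.68981) → ×s → (-0.42072,1.64987) → (-0.42,1.65)
v4: (2.5,-1.5) → rotate → (-2.23807,1.86844) → ×s → (-1.00074,0.83546) → (-1.00,0.84)
v5: (3,0.5) → rotate → (-3.04123,-0.03023) → ×s → (-1.35986,-0.01352) → (-1.36,-0.01)
v6: (3,3.5) → rotate → (-3.50499,-2.99417) → ×s → (-1.56723,-1.33882) → (-1.57,-1.34)
v7: (-3,5) → rotate → (2.19100,-5.40366) → ×s → (0.97969,-2.41621) → (0.98,-2.42)
v8: (-3.5,4.5) → rotate → (2.76228,-4.98696) → ×s → (1.23514,-2.22988) → (1.24,-2.23)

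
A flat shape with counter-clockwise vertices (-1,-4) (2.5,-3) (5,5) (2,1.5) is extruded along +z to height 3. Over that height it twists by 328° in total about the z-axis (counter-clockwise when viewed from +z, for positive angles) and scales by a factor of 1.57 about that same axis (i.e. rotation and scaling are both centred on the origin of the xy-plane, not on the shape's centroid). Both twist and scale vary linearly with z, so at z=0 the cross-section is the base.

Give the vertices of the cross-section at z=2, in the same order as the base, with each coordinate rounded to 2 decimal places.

t = z/height = 2/3 = 0.666667
s = 1 + (scale-1)·z/height = 1 + (1.57-1)·2/3 = 1.380000
θ = twist·z/height = 328°·2/3 = 218.6667° = 3.816453 rad
cos θ = -0.780794, sin θ = -0.624789 (intermediates below are computed at full precision and shown rounded to 5 d.p.)
v1: (-1,-4) → rotate → (-1.71836,3.74796) → ×s → (-2.37134,5.17219) → (-2.37,5.17)
v2: (2.5,-3) → rotate → (-3.82635,0.78041) → ×s → (-5.28036,1.07697) → (-5.28,1.08)
v3: (5,5) → rotate → (-0.78003,-7.02791) → ×s → (-1.07644,-9.69852) → (-1.08,-9.70)
v4: (2,1.5) → rotate → (-0.62441,-2.42077) → ×s → (-0.86168,-3.34066) → (-0.86,-3.34)

Cross-section at z=2: (-2.37,5.17) (-5.28,1.08) (-1.08,-9.70) (-0.86,-3.34)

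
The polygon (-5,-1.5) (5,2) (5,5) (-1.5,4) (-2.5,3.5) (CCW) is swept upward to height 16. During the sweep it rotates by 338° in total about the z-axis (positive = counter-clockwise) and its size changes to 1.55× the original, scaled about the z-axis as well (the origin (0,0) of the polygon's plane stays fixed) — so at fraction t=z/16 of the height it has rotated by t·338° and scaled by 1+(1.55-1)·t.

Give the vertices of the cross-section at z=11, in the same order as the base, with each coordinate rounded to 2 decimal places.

Cross-section at z=11: (2.57,6.72) (-2.02,-7.14) (1.25,-9.66) (5.63,-1.73) (5.92,-0.22)

t = z/height = 11/16 = 0.6875
s = 1 + (scale-1)·z/height = 1 + (1.55-1)·11/16 = 1.378125
θ = twist·z/height = 338°·11/16 = 232.3750° = 4.055709 rad
cos θ = -0.610491, sin θ = -0.792023 (intermediates below are computed at full precision and shown rounded to 5 d.p.)
v1: (-5,-1.5) → rotate → (1.86442,4.87585) → ×s → (2.56940,6.71953) → (2.57,6.72)
v2: (5,2) → rotate → (-1.46841,-5.18110) → ×s → (-2.02365,-7.14020) → (-2.02,-7.14)
v3: (5,5) → rotate → (0.90766,-7.01257) → ×s → (1.25087,-9.66420) → (1.25,-9.66)
v4: (-1.5,4) → rotate → (4.08383,-1.25393) → ×s → (5.62803,-1.72807) → (5.63,-1.73)
v5: (-2.5,3.5) → rotate → (4.29831,-0.15666) → ×s → (5.92361,-0.21590) → (5.92,-0.22)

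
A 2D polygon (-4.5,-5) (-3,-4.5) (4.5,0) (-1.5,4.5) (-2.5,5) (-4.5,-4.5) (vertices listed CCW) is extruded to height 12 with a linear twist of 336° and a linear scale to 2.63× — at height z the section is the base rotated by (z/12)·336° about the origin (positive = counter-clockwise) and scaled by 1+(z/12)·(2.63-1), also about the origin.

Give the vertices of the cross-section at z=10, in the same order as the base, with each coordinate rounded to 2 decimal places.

Cross-section at z=10: (-13.46,8.40) (-11.68,5.12) (1.84,-10.45) (9.84,5.33) (10.59,7.85) (-12.29,8.61)

t = z/height = 10/12 = 0.833333
s = 1 + (scale-1)·z/height = 1 + (2.63-1)·10/12 = 2.358333
θ = twist·z/height = 336°·10/12 = 280.0000° = 4.886922 rad
cos θ = 0.173648, sin θ = -0.984808 (intermediates below are computed at full precision and shown rounded to 5 d.p.)
v1: (-4.5,-5) → rotate → (-5.70546,3.56339) → ×s → (-13.45537,8.40367) → (-13.46,8.40)
v2: (-3,-4.5) → rotate → (-4.95258,2.17301) → ×s → (-11.67983,5.12467) → (-11.68,5.12)
v3: (4.5,0) → rotate → (0.78142,-4.43163) → ×s → (1.84284,-10.45127) → (1.84,-10.45)
v4: (-1.5,4.5) → rotate → (4.17116,2.25863) → ×s → (9.83699,5.32660) → (9.84,5.33)
v5: (-2.5,5) → rotate → (4.48992,3.33026) → ×s → (10.58872,7.85386) → (10.59,7.85)
v6: (-4.5,-4.5) → rotate → (-5.21305,3.65022) → ×s → (-12.29411,8.60843) → (-12.29,8.61)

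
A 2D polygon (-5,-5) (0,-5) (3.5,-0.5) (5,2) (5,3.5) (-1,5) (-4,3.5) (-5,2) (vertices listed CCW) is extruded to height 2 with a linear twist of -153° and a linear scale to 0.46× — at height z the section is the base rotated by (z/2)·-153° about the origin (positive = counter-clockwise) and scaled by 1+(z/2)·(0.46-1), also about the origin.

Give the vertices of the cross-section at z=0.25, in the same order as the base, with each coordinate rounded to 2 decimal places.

Cross-section at z=0.25: (-5.93,-2.88) (-1.53,-4.41) (2.93,-1.51) (5.02,0.23) (5.47,1.56) (0.65,4.71) (-2.45,4.31) (-3.79,3.29)

t = z/height = 0.25/2 = 0.125
s = 1 + (scale-1)·z/height = 1 + (0.46-1)·0.25/2 = 0.932500
θ = twist·z/height = -153°·0.25/2 = -19.1250° = -0.333794 rad
cos θ = 0.944806, sin θ = -0.327630 (intermediates below are computed at full precision and shown rounded to 5 d.p.)
v1: (-5,-5) → rotate → (-6.36218,-3.08588) → ×s → (-5.93273,-2.87758) → (-5.93,-2.88)
v2: (0,-5) → rotate → (-1.63815,-4.72403) → ×s → (-1.52758,-4.40516) → (-1.53,-4.41)
v3: (3.5,-0.5) → rotate → (3.14301,-1.61911) → ×s → (2.93085,-1.50982) → (2.93,-1.51)
v4: (5,2) → rotate → (5.37929,0.25146) → ×s → (5.01619,0.23449) → (5.02,0.23)
v5: (5,3.5) → rotate → (5.87074,1.66867) → ×s → (5.47446,1.55604) → (5.47,1.56)
v6: (-1,5) → rotate → (0.69334,5.05166) → ×s → (0.64654,4.71067) → (0.65,4.71)
v7: (-4,3.5) → rotate → (-2.63252,4.61734) → ×s → (-2.45482,4.30567) → (-2.45,4.31)
v8: (-5,2) → rotate → (-4.06877,3.52776) → ×s → (-3.79413,3.28964) → (-3.79,3.29)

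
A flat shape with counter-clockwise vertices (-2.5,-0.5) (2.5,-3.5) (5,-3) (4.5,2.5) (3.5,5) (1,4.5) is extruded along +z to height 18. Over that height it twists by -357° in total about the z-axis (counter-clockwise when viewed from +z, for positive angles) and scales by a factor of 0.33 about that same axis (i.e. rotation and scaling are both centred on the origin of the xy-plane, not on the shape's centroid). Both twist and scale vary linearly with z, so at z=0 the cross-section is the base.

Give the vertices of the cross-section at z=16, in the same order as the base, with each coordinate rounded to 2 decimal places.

Cross-section at z=16: (-0.61,-0.83) (1.70,-0.36) (2.31,0.48) (0.65,1.98) (-0.33,2.45) (-0.94,1.61)

t = z/height = 16/18 = 0.888889
s = 1 + (scale-1)·z/height = 1 + (0.33-1)·16/18 = 0.404444
θ = twist·z/height = -357°·16/18 = -317.3333° = -5.538511 rad
cos θ = 0.735309, sin θ = 0.677732 (intermediates below are computed at full precision and shown rounded to 5 d.p.)
v1: (-2.5,-0.5) → rotate → (-1.49941,-2.06198) → ×s → (-0.60643,-0.83396) → (-0.61,-0.83)
v2: (2.5,-3.5) → rotate → (4.21033,-0.87925) → ×s → (1.70285,-0.35561) → (1.70,-0.36)
v3: (5,-3) → rotate → (5.70974,1.18273) → ×s → (2.30927,0.47835) → (2.31,0.48)
v4: (4.5,2.5) → rotate → (1.61456,4.88807) → ×s → (0.65300,1.97695) → (0.65,1.98)
v5: (3.5,5) → rotate → (-0.81508,6.04861) → ×s → (-0.32965,2.44633) → (-0.33,2.45)
v6: (1,4.5) → rotate → (-2.31448,3.98662) → ×s → (-0.93608,1.61237) → (-0.94,1.61)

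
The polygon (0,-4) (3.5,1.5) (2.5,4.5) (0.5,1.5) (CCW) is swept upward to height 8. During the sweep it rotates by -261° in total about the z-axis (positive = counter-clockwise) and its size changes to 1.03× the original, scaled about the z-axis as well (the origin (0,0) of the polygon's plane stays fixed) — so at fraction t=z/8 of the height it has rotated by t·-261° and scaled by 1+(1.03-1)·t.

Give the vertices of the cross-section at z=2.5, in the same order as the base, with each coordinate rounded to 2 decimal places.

Cross-section at z=2.5: (-3.99,-0.59) (2.02,-3.27) (4.86,-1.83) (1.57,-0.28)

t = z/height = 2.5/8 = 0.3125
s = 1 + (scale-1)·z/height = 1 + (1.03-1)·2.5/8 = 1.009375
θ = twist·z/height = -261°·2.5/8 = -81.5625° = -1.423534 rad
cos θ = 0.146730, sin θ = -0.989177 (intermediates below are computed at full precision and shown rounded to 5 d.p.)
v1: (0,-4) → rotate → (-3.95671,-0.58692) → ×s → (-3.99380,-0.59242) → (-3.99,-0.59)
v2: (3.5,1.5) → rotate → (1.99732,-3.24202) → ×s → (2.01605,-3.27242) → (2.02,-3.27)
v3: (2.5,4.5) → rotate → (4.81812,-1.81265) → ×s → (4.86329,-1.82965) → (4.86,-1.83)
v4: (0.5,1.5) → rotate → (1.55713,-0.27449) → ×s → (1.57173,-0.27707) → (1.57,-0.28)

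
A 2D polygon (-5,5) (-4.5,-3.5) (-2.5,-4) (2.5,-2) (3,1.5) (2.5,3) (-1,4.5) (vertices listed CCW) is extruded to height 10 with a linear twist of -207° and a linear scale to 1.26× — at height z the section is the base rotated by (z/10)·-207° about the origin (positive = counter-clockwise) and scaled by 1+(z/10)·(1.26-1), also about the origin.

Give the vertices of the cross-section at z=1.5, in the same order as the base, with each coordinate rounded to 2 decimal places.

t = z/height = 1.5/10 = 0.15
s = 1 + (scale-1)·z/height = 1 + (1.26-1)·1.5/10 = 1.039000
θ = twist·z/height = -207°·1.5/10 = -31.0500° = -0.541925 rad
cos θ = 0.856718, sin θ = -0.515786 (intermediates below are computed at full precision and shown rounded to 5 d.p.)
v1: (-5,5) → rotate → (-1.70466,6.86252) → ×s → (-1.77114,7.13016) → (-1.77,7.13)
v2: (-4.5,-3.5) → rotate → (-5.66048,-0.67747) → ×s → (-5.88124,-0.70390) → (-5.88,-0.70)
v3: (-2.5,-4) → rotate → (-4.20494,-2.13741) → ×s → (-4.36893,-2.22076) → (-4.37,-2.22)
v4: (2.5,-2) → rotate → (1.11022,-3.00290) → ×s → (1.15352,-3.12001) → (1.15,-3.12)
v5: (3,1.5) → rotate → (3.34383,-0.26228) → ×s → (3.47424,-0.27251) → (3.47,-0.27)
v6: (2.5,3) → rotate → (3.68915,1.28069) → ×s → (3.83303,1.33063) → (3.83,1.33)
v7: (-1,4.5) → rotate → (1.46432,4.37101) → ×s → (1.52143,4.54148) → (1.52,4.54)

Cross-section at z=1.5: (-1.77,7.13) (-5.88,-0.70) (-4.37,-2.22) (1.15,-3.12) (3.47,-0.27) (3.83,1.33) (1.52,4.54)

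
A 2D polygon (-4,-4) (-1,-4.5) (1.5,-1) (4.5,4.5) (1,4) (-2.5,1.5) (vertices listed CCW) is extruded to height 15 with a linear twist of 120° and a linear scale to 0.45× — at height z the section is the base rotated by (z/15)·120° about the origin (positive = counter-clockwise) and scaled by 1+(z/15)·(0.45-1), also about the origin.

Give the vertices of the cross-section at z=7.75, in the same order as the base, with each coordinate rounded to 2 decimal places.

t = z/height = 7.75/15 = 0.516667
s = 1 + (scale-1)·z/height = 1 + (0.45-1)·7.75/15 = 0.715833
θ = twist·z/height = 120°·7.75/15 = 62.0000° = 1.082104 rad
cos θ = 0.469472, sin θ = 0.882948 (intermediates below are computed at full precision and shown rounded to 5 d.p.)
v1: (-4,-4) → rotate → (1.65390,-5.40968) → ×s → (1.18392,-3.87243) → (1.18,-3.87)
v2: (-1,-4.5) → rotate → (3.50379,-2.99557) → ×s → (2.50813,-2.14433) → (2.51,-2.14)
v3: (1.5,-1) → rotate → (1.58715,0.85495) → ×s → (1.13614,0.61200) → (1.14,0.61)
v4: (4.5,4.5) → rotate → (-1.86064,6.08589) → ×s → (-1.33191,4.35648) → (-1.33,4.36)
v5: (1,4) → rotate → (-3.06232,2.76083) → ×s → (-2.19211,1.97630) → (-2.19,1.98)
v6: (-2.5,1.5) → rotate → (-2.49810,-1.50316) → ×s → (-1.78822,-1.07601) → (-1.79,-1.08)

Cross-section at z=7.75: (1.18,-3.87) (2.51,-2.14) (1.14,0.61) (-1.33,4.36) (-2.19,1.98) (-1.79,-1.08)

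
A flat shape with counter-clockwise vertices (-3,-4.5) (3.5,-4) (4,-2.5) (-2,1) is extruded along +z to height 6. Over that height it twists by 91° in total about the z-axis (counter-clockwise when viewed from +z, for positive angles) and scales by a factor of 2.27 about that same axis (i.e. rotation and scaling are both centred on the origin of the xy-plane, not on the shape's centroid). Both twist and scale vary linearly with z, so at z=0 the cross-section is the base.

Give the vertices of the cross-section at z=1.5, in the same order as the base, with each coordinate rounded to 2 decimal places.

Cross-section at z=1.5: (-1.35,-7.00) (6.29,-3.08) (6.13,-1.00) (-2.94,0.20)

t = z/height = 1.5/6 = 0.25
s = 1 + (scale-1)·z/height = 1 + (2.27-1)·1.5/6 = 1.317500
θ = twist·z/height = 91°·1.5/6 = 22.7500° = 0.397062 rad
cos θ = 0.922201, sin θ = 0.386711 (intermediates below are computed at full precision and shown rounded to 5 d.p.)
v1: (-3,-4.5) → rotate → (-1.02640,-5.31004) → ×s → (-1.35229,-6.99597) → (-1.35,-7.00)
v2: (3.5,-4) → rotate → (4.77455,-2.33532) → ×s → (6.29047,-3.07678) → (6.29,-3.08)
v3: (4,-2.5) → rotate → (4.65558,-0.75866) → ×s → (6.13373,-0.99953) → (6.13,-1.00)
v4: (-2,1) → rotate → (-2.23111,0.14878) → ×s → (-2.93949,0.19602) → (-2.94,0.20)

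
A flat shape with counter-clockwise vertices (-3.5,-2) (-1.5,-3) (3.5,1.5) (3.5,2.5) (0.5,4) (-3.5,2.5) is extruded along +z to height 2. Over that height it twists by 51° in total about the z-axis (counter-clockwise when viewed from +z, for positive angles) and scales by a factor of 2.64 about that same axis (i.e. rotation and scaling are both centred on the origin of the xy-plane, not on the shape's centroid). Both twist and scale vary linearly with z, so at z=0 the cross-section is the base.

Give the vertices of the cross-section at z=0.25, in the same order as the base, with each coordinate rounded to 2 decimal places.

Cross-section at z=0.25: (-3.92,-2.86) (-1.39,-3.79) (3.99,2.26) (3.86,3.46) (0.06,4.86) (-4.53,2.53)

t = z/height = 0.25/2 = 0.125
s = 1 + (scale-1)·z/height = 1 + (2.64-1)·0.25/2 = 1.205000
θ = twist·z/height = 51°·0.25/2 = 6.3750° = 0.111265 rad
cos θ = 0.993816, sin θ = 0.111035 (intermediates below are computed at full precision and shown rounded to 5 d.p.)
v1: (-3.5,-2) → rotate → (-3.25629,-2.37626) → ×s → (-3.92383,-2.86339) → (-3.92,-2.86)
v2: (-1.5,-3) → rotate → (-1.15762,-3.14800) → ×s → (-1.39493,-3.79334) → (-1.39,-3.79)
v3: (3.5,1.5) → rotate → (3.31180,1.87935) → ×s → (3.99072,2.26461) → (3.99,2.26)
v4: (3.5,2.5) → rotate → (3.20077,2.87316) → ×s → (3.85693,3.46216) → (3.86,3.46)
v5: (0.5,4) → rotate → (0.05277,4.03078) → ×s → (0.06358,4.85709) → (0.06,4.86)
v6: (-3.5,2.5) → rotate → (-3.75595,2.09592) → ×s → (-4.52591,2.52558) → (-4.53,2.53)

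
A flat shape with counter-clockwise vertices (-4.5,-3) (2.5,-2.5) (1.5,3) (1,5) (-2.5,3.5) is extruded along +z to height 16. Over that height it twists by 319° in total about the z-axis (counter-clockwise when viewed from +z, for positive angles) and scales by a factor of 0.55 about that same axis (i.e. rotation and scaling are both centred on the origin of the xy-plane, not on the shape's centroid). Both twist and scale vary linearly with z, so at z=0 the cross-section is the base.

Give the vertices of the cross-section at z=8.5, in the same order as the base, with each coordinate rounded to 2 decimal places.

Cross-section at z=8.5: (3.78,1.62) (-1.52,2.22) (-1.54,-2.04) (-1.44,-3.60) (1.38,-2.97)

t = z/height = 8.5/16 = 0.53125
s = 1 + (scale-1)·z/height = 1 + (0.55-1)·8.5/16 = 0.760938
θ = twist·z/height = 319°·8.5/16 = 169.4688° = 2.957788 rad
cos θ = -0.983155, sin θ = 0.182772 (intermediates below are computed at full precision and shown rounded to 5 d.p.)
v1: (-4.5,-3) → rotate → (4.97251,2.12699) → ×s → (3.78377,1.61851) → (3.78,1.62)
v2: (2.5,-2.5) → rotate → (-2.00096,2.91482) → ×s → (-1.52260,2.21799) → (-1.52,2.22)
v3: (1.5,3) → rotate → (-2.02305,-2.67531) → ×s → (-1.53941,-2.03574) → (-1.54,-2.04)
v4: (1,5) → rotate → (-1.89701,-4.73301) → ×s → (-1.44351,-3.60152) → (-1.44,-3.60)
v5: (-2.5,3.5) → rotate → (1.81819,-3.89797) → ×s → (1.38353,-2.96611) → (1.38,-2.97)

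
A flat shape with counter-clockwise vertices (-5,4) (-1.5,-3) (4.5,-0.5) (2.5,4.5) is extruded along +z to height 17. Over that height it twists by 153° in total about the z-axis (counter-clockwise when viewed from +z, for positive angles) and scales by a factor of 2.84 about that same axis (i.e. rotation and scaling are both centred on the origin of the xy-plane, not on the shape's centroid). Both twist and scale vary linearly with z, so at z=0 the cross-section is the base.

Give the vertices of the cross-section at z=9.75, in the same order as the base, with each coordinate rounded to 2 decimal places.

Cross-section at z=9.75: (-8.62,-9.95) (6.04,-3.32) (1.39,9.20) (-9.04,5.50)

t = z/height = 9.75/17 = 0.573529
s = 1 + (scale-1)·z/height = 1 + (2.84-1)·9.75/17 = 2.055294
θ = twist·z/height = 153°·9.75/17 = 87.7500° = 1.531526 rad
cos θ = 0.039260, sin θ = 0.999229 (intermediates below are computed at full precision and shown rounded to 5 d.p.)
v1: (-5,4) → rotate → (-4.19322,-4.83911) → ×s → (-8.61829,-9.94579) → (-8.62,-9.95)
v2: (-1.5,-3) → rotate → (2.93880,-1.61662) → ×s → (6.04009,-3.32264) → (6.04,-3.32)
v3: (4.5,-0.5) → rotate → (0.67628,4.47690) → ×s → (1.38996,9.20135) → (1.39,9.20)
v4: (2.5,4.5) → rotate → (-4.39838,2.67474) → ×s → (-9.03997,5.49738) → (-9.04,5.50)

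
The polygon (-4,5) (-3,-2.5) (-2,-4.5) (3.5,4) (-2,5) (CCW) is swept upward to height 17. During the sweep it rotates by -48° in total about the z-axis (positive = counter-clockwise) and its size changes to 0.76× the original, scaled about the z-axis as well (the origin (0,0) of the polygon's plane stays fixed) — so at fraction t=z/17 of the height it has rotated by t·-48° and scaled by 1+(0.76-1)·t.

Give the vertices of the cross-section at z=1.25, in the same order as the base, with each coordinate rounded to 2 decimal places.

Cross-section at z=1.25: (-3.62,5.14) (-3.09,-2.27) (-2.23,-4.29) (3.67,3.71) (-1.66,5.02)

t = z/height = 1.25/17 = 0.0735294
s = 1 + (scale-1)·z/height = 1 + (0.76-1)·1.25/17 = 0.982353
θ = twist·z/height = -48°·1.25/17 = -3.5294° = -0.061600 rad
cos θ = 0.998103, sin θ = -0.061561 (intermediates below are computed at full precision and shown rounded to 5 d.p.)
v1: (-4,5) → rotate → (-3.68461,5.23676) → ×s → (-3.61959,5.14435) → (-3.62,5.14)
v2: (-3,-2.5) → rotate → (-3.14821,-2.31058) → ×s → (-3.09266,-2.26980) → (-3.09,-2.27)
v3: (-2,-4.5) → rotate → (-2.27323,-4.36834) → ×s → (-2.23311,-4.29125) → (-2.23,-4.29)
v4: (3.5,4) → rotate → (3.73961,3.77695) → ×s → (3.67361,3.71030) → (3.67,3.71)
v5: (-2,5) → rotate → (-1.68840,5.11364) → ×s → (-1.65861,5.02340) → (-1.66,5.02)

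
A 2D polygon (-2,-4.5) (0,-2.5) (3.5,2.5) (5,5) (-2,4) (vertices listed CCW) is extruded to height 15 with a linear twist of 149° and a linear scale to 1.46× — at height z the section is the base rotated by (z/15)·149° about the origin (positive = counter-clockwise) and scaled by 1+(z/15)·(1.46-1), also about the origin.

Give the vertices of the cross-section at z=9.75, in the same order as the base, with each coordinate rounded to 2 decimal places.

t = z/height = 9.75/15 = 0.65
s = 1 + (scale-1)·z/height = 1 + (1.46-1)·9.75/15 = 1.299000
θ = twist·z/height = 149°·9.75/15 = 96.8500° = 1.690351 rad
cos θ = -0.119270, sin θ = 0.992862 (intermediates below are computed at full precision and shown rounded to 5 d.p.)
v1: (-2,-4.5) → rotate → (4.70642,-1.44901) → ×s → (6.11364,-1.88226) → (6.11,-1.88)
v2: (0,-2.5) → rotate → (2.48215,0.29818) → ×s → (3.22432,0.38733) → (3.22,0.39)
v3: (3.5,2.5) → rotate → (-2.89960,3.17684) → ×s → (-3.76658,4.12672) → (-3.77,4.13)
v4: (5,5) → rotate → (-5.56066,4.36796) → ×s → (-7.22330,5.67398) → (-7.22,5.67)
v5: (-2,4) → rotate → (-3.73291,-2.46281) → ×s → (-4.84905,-3.19918) → (-4.85,-3.20)

Cross-section at z=9.75: (6.11,-1.88) (3.22,0.39) (-3.77,4.13) (-7.22,5.67) (-4.85,-3.20)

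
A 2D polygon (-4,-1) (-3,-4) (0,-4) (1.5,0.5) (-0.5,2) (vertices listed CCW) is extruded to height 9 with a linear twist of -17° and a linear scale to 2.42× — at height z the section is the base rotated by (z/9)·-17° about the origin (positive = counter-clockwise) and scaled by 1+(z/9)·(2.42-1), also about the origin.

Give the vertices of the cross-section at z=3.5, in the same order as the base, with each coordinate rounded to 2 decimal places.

t = z/height = 3.5/9 = 0.388889
s = 1 + (scale-1)·z/height = 1 + (2.42-1)·3.5/9 = 1.552222
θ = twist·z/height = -17°·3.5/9 = -6.6111° = -0.115386 rad
cos θ = 0.993350, sin θ = -0.115130 (intermediates below are computed at full precision and shown rounded to 5 d.p.)
v1: (-4,-1) → rotate → (-4.08853,-0.53283) → ×s → (-6.34631,-0.82707) → (-6.35,-0.83)
v2: (-3,-4) → rotate → (-3.44057,-3.62801) → ×s → (-5.34053,-5.63148) → (-5.34,-5.63)
v3: (0,-4) → rotate → (-0.46052,-3.97340) → ×s → (-0.71483,-6.16760) → (-0.71,-6.17)
v4: (1.5,0.5) → rotate → (1.54759,0.32398) → ×s → (2.40220,0.50289) → (2.40,0.50)
v5: (-0.5,2) → rotate → (-0.26642,2.04427) → ×s → (-0.41354,3.17315) → (-0.41,3.17)

Cross-section at z=3.5: (-6.35,-0.83) (-5.34,-5.63) (-0.71,-6.17) (2.40,0.50) (-0.41,3.17)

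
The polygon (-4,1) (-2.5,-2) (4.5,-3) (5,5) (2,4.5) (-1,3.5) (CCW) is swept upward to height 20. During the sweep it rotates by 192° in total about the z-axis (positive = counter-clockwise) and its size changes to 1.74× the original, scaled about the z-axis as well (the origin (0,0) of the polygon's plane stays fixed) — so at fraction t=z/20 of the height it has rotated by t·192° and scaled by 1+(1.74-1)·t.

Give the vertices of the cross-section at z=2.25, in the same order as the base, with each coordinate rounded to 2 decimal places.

t = z/height = 2.25/20 = 0.1125
s = 1 + (scale-1)·z/height = 1 + (1.74-1)·2.25/20 = 1.083250
θ = twist·z/height = 192°·2.25/20 = 21.6000° = 0.376991 rad
cos θ = 0.929776, sin θ = 0.368125 (intermediates below are computed at full precision and shown rounded to 5 d.p.)
v1: (-4,1) → rotate → (-4.08723,-0.54272) → ×s → (-4.42749,-0.58790) → (-4.43,-0.59)
v2: (-2.5,-2) → rotate → (-1.58819,-2.77986) → ×s → (-1.72041,-3.01129) → (-1.72,-3.01)
v3: (4.5,-3) → rotate → (5.28837,-1.13277) → ×s → (5.72862,-1.22707) → (5.73,-1.23)
v4: (5,5) → rotate → (2.80826,6.48951) → ×s → (3.04205,7.02976) → (3.04,7.03)
v5: (2,4.5) → rotate → (0.20299,4.92024) → ×s → (0.21989,5.32985) → (0.22,5.33)
v6: (-1,3.5) → rotate → (-2.21821,2.88609) → ×s → (-2.40288,3.12636) → (-2.40,3.13)

Cross-section at z=2.25: (-4.43,-0.59) (-1.72,-3.01) (5.73,-1.23) (3.04,7.03) (0.22,5.33) (-2.40,3.13)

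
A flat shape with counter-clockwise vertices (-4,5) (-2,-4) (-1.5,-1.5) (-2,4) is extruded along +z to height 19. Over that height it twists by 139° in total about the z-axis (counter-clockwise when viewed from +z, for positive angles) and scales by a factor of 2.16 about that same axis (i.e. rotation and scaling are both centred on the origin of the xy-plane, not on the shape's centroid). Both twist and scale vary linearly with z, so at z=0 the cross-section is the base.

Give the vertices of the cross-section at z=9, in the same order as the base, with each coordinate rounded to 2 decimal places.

t = z/height = 9/19 = 0.473684
s = 1 + (scale-1)·z/height = 1 + (2.16-1)·9/19 = 1.549474
θ = twist·z/height = 139°·9/19 = 65.8421° = 1.149162 rad
cos θ = 0.409253, sin θ = 0.912421 (intermediates below are computed at full precision and shown rounded to 5 d.p.)
v1: (-4,5) → rotate → (-6.19912,-1.60342) → ×s → (-9.60537,-2.48446) → (-9.61,-2.48)
v2: (-2,-4) → rotate → (2.83118,-3.46185) → ×s → (4.38684,-5.36405) → (4.39,-5.36)
v3: (-1.5,-1.5) → rotate → (0.75475,-1.98251) → ×s → (1.16947,-3.07185) → (1.17,-3.07)
v4: (-2,4) → rotate → (-4.46819,-0.18783) → ×s → (-6.92334,-0.29104) → (-6.92,-0.29)

Cross-section at z=9: (-9.61,-2.48) (4.39,-5.36) (1.17,-3.07) (-6.92,-0.29)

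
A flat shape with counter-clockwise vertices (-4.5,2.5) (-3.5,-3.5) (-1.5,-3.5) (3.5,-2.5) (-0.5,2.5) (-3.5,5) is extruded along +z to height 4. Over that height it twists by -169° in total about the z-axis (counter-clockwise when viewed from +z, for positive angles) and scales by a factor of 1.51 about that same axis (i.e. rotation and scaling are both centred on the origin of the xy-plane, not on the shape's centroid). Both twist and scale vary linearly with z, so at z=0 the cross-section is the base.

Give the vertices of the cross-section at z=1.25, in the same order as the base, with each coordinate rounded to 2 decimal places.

Cross-section at z=1.25: (-0.84,5.91) (-5.69,0.78) (-4.28,-1.07) (0.14,-4.98) (1.96,2.21) (2.17,6.74)

t = z/height = 1.25/4 = 0.3125
s = 1 + (scale-1)·z/height = 1 + (1.51-1)·1.25/4 = 1.159375
θ = twist·z/height = -169°·1.25/4 = -52.8125° = -0.921752 rad
cos θ = 0.604425, sin θ = -0.796662 (intermediates below are computed at full precision and shown rounded to 5 d.p.)
v1: (-4.5,2.5) → rotate → (-0.72826,5.09604) → ×s → (-0.84433,5.90822) → (-0.84,5.91)
v2: (-3.5,-3.5) → rotate → (-4.90380,0.67283) → ×s → (-5.68535,0.78006) → (-5.69,0.78)
v3: (-1.5,-3.5) → rotate → (-3.69495,-0.92050) → ×s → (-4.28384,-1.06720) → (-4.28,-1.07)
v4: (3.5,-2.5) → rotate → (0.12383,-4.29938) → ×s → (0.14357,-4.98459) → (0.14,-4.98)
v5: (-0.5,2.5) → rotate → (1.68944,1.90939) → ×s → (1.95870,2.21370) → (1.96,2.21)
v6: (-3.5,5) → rotate → (1.86782,5.81044) → ×s → (2.16550,6.73648) → (2.17,6.74)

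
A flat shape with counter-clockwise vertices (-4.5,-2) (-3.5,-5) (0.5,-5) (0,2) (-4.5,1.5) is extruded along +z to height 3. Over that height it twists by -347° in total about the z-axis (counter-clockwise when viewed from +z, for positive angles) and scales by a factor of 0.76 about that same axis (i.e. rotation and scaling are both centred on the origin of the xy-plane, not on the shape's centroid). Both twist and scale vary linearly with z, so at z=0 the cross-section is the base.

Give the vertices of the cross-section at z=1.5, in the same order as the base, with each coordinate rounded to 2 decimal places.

Cross-section at z=1.5: (3.74,2.20) (2.56,4.72) (-0.94,4.32) (0.20,-1.75) (4.08,-0.86)

t = z/height = 1.5/3 = 0.5
s = 1 + (scale-1)·z/height = 1 + (0.76-1)·1.5/3 = 0.880000
θ = twist·z/height = -347°·1.5/3 = -173.5000° = -3.028146 rad
cos θ = -0.993572, sin θ = -0.113203 (intermediates below are computed at full precision and shown rounded to 5 d.p.)
v1: (-4.5,-2) → rotate → (4.24467,2.49656) → ×s → (3.73531,2.19697) → (3.74,2.20)
v2: (-3.5,-5) → rotate → (2.91149,5.36407) → ×s → (2.56211,4.72038) → (2.56,4.72)
v3: (0.5,-5) → rotate → (-1.06280,4.91126) → ×s → (-0.93527,4.32191) → (-0.94,4.32)
v4: (0,2) → rotate → (0.22641,-1.98714) → ×s → (0.19924,-1.74869) → (0.20,-1.75)
v5: (-4.5,1.5) → rotate → (4.64088,-0.98094) → ×s → (4.08397,-0.86323) → (4.08,-0.86)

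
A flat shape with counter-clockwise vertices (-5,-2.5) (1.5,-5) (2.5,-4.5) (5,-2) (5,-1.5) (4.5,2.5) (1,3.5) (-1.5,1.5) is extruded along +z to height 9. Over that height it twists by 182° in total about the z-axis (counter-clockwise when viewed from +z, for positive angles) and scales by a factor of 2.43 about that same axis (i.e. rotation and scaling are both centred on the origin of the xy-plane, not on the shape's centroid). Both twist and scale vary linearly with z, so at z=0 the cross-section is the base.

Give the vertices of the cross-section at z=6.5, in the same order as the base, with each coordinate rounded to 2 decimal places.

t = z/height = 6.5/9 = 0.722222
s = 1 + (scale-1)·z/height = 1 + (2.43-1)·6.5/9 = 2.032778
θ = twist·z/height = 182°·6.5/9 = 131.4444° = 2.294138 rad
cos θ = -0.661894, sin θ = 0.749598 (intermediates below are computed at full precision and shown rounded to 5 d.p.)
v1: (-5,-2.5) → rotate → (5.18346,-2.09326) → ×s → (10.53683,-4.25512) → (10.54,-4.26)
v2: (1.5,-5) → rotate → (2.75515,4.43386) → ×s → (5.60061,9.01306) → (5.60,9.01)
v3: (2.5,-4.5) → rotate → (1.71846,4.85252) → ×s → (3.49324,9.86409) → (3.49,9.86)
v4: (5,-2) → rotate → (-1.81027,5.07178) → ×s → (-3.67988,10.30979) → (-3.68,10.31)
v5: (5,-1.5) → rotate → (-2.18507,4.74083) → ×s → (-4.44176,9.63705) → (-4.44,9.64)
v6: (4.5,2.5) → rotate → (-4.85252,1.71846) → ×s → (-9.86409,3.49324) → (-9.86,3.49)
v7: (1,3.5) → rotate → (-3.28549,-1.56703) → ×s → (-6.67866,-3.18542) → (-6.68,-3.19)
v8: (-1.5,1.5) → rotate → (-0.13156,-2.11724) → ×s → (-0.26743,-4.30387) → (-0.27,-4.30)

Cross-section at z=6.5: (10.54,-4.26) (5.60,9.01) (3.49,9.86) (-3.68,10.31) (-4.44,9.64) (-9.86,3.49) (-6.68,-3.19) (-0.27,-4.30)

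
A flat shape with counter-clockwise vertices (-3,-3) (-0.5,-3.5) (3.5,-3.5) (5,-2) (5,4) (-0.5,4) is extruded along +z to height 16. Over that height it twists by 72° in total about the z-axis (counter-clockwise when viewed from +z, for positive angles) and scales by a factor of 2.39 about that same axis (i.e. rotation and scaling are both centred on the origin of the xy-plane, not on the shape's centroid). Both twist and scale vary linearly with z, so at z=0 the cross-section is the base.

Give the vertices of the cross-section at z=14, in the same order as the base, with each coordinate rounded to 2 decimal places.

t = z/height = 14/16 = 0.875
s = 1 + (scale-1)·z/height = 1 + (2.39-1)·14/16 = 2.216250
θ = twist·z/height = 72°·14/16 = 63.0000° = 1.099557 rad
cos θ = 0.453990, sin θ = 0.891007 (intermediates below are computed at full precision and shown rounded to 5 d.p.)
v1: (-3,-3) → rotate → (1.31105,-4.03499) → ×s → (2.90561,-8.94255) → (2.91,-8.94)
v2: (-0.5,-3.5) → rotate → (2.89153,-2.03447) → ×s → (6.40835,-4.50889) → (6.41,-4.51)
v3: (3.5,-3.5) → rotate → (4.70749,1.52956) → ×s → (10.43297,3.38988) → (10.43,3.39)
v4: (5,-2) → rotate → (4.05197,3.54705) → ×s → (8.98017,7.86115) → (8.98,7.86)
v5: (5,4) → rotate → (-1.29407,6.27099) → ×s → (-2.86799,13.89809) → (-2.87,13.90)
v6: (-0.5,4) → rotate → (-3.79102,1.37046) → ×s → (-8.40185,3.03728) → (-8.40,3.04)

Cross-section at z=14: (2.91,-8.94) (6.41,-4.51) (10.43,3.39) (8.98,7.86) (-2.87,13.90) (-8.40,3.04)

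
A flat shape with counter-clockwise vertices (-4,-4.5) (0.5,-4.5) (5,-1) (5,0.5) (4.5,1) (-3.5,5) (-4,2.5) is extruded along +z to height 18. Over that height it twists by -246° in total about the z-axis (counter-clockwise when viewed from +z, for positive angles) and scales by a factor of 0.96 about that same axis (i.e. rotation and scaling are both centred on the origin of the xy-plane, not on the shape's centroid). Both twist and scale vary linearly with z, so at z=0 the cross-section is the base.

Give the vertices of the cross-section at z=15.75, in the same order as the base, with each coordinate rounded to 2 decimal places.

Cross-section at z=15.75: (5.66,1.32) (2.11,3.82) (-3.38,3.57) (-4.22,2.39) (-4.10,1.72) (-0.03,-5.89) (1.76,-4.20)

t = z/height = 15.75/18 = 0.875
s = 1 + (scale-1)·z/height = 1 + (0.96-1)·15.75/18 = 0.965000
θ = twist·z/height = -246°·15.75/18 = -215.2500° = -3.756821 rad
cos θ = -0.816642, sin θ = 0.577145 (intermediates below are computed at full precision and shown rounded to 5 d.p.)
v1: (-4,-4.5) → rotate → (5.86372,1.36631) → ×s → (5.65849,1.31849) → (5.66,1.32)
v2: (0.5,-4.5) → rotate → (2.18883,3.96346) → ×s → (2.11222,3.82474) → (2.11,3.82)
v3: (5,-1) → rotate → (-3.50606,3.70237) → ×s → (-3.38335,3.57278) → (-3.38,3.57)
v4: (5,0.5) → rotate → (-4.37178,2.47741) → ×s → (-4.21877,2.39070) → (-4.22,2.39)
v5: (4.5,1) → rotate → (-4.25203,1.78051) → ×s → (-4.10321,1.71819) → (-4.10,1.72)
v6: (-3.5,5) → rotate → (-0.02748,-6.10322) → ×s → (-0.02652,-5.88960) → (-0.03,-5.89)
v7: (-4,2.5) → rotate → (1.82370,-4.35018) → ×s → (1.75987,-4.19793) → (1.76,-4.20)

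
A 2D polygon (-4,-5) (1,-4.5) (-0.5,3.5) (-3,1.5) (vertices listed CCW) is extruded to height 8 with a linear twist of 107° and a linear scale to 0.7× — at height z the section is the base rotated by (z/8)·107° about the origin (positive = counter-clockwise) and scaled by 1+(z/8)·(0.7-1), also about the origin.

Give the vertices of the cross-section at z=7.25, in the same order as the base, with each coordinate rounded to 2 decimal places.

t = z/height = 7.25/8 = 0.90625
s = 1 + (scale-1)·z/height = 1 + (0.7-1)·7.25/8 = 0.728125
θ = twist·z/height = 107°·7.25/8 = 96.9688° = 1.692424 rad
cos θ = -0.121328, sin θ = 0.992612 (intermediates below are computed at full precision and shown rounded to 5 d.p.)
v1: (-4,-5) → rotate → (5.44837,-3.36381) → ×s → (3.96710,-2.44927) → (3.97,-2.45)
v2: (1,-4.5) → rotate → (4.34543,1.53859) → ×s → (3.16401,1.12028) → (3.16,1.12)
v3: (-0.5,3.5) → rotate → (-3.41348,-0.92095) → ×s → (-2.48544,-0.67057) → (-2.49,-0.67)
v4: (-3,1.5) → rotate → (-1.12493,-3.15983) → ×s → (-0.81909,-2.30075) → (-0.82,-2.30)

Cross-section at z=7.25: (3.97,-2.45) (3.16,1.12) (-2.49,-0.67) (-0.82,-2.30)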